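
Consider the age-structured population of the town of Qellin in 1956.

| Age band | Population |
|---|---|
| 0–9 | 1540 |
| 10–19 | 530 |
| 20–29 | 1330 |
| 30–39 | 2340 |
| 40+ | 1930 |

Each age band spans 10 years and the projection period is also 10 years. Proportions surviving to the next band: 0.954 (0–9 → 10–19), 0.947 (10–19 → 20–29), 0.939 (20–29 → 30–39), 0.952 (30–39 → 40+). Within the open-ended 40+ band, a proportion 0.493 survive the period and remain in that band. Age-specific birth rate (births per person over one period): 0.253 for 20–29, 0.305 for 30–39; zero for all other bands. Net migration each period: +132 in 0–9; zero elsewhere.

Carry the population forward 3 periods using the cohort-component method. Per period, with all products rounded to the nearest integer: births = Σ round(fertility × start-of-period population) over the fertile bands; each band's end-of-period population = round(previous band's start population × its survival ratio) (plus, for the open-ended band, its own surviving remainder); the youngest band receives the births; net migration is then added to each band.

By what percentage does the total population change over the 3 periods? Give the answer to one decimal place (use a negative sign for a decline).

-29.3

Numbering the groups 1..5 from youngest to oldest:
Period 1.
Births: 1330 × 0.253 = 336, 2340 × 0.305 = 714 — total 1050
Group 2: 1540 × 0.954 = 1469
Group 3: 530 × 0.947 = 502
Group 4: 1330 × 0.939 = 1249
Group 5: 2340 × 0.952 + 1930 × 0.493 = 2228 + 951 = 3179
Net migration: Group 1 + 132 → 1182
End of period: [1182, 1469, 502, 1249, 3179]
Period 2.
Births: 502 × 0.253 = 127, 1249 × 0.305 = 381 — total 508
Group 2: 1182 × 0.954 = 1128
Group 3: 1469 × 0.947 = 1391
Group 4: 502 × 0.939 = 471
Group 5: 1249 × 0.952 + 3179 × 0.493 = 1189 + 1567 = 2756
Net migration: Group 1 + 132 → 640
End of period: [640, 1128, 1391, 471, 2756]
Period 3.
Births: 1391 × 0.253 = 352, 471 × 0.305 = 144 — total 496
Group 2: 640 × 0.954 = 611
Group 3: 1128 × 0.947 = 1068
Group 4: 1391 × 0.939 = 1306
Group 5: 471 × 0.952 + 2756 × 0.493 = 448 + 1359 = 1807
Net migration: Group 1 + 132 → 628
End of period: [628, 611, 1068, 1306, 1807]
Total: 7670 → 5420; change = -2250; percentage change = -29.3%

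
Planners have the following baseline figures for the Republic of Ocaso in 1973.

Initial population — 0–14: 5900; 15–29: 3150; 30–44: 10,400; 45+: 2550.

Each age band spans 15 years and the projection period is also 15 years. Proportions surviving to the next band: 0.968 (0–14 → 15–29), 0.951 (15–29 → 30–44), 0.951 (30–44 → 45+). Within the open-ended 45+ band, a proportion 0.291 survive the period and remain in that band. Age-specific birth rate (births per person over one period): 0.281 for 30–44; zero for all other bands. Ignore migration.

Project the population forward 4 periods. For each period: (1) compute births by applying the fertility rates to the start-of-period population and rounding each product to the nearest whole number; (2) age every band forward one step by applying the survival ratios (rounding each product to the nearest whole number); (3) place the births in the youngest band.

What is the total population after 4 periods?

7571

[period 1]
Births: 10400 × 0.281 = 2922
15–29: 5900 × 0.968 = 5711
30–44: 3150 × 0.951 = 2996
45+: 10400 × 0.951 + 2550 × 0.291 = 9890 + 742 = 10632
Population now: 0–14=2922, 15–29=5711, 30–44=2996, 45+=10632
[period 2]
Births: 2996 × 0.281 = 842
15–29: 2922 × 0.968 = 2828
30–44: 5711 × 0.951 = 5431
45+: 2996 × 0.951 + 10632 × 0.291 = 2849 + 3094 = 5943
Population now: 0–14=842, 15–29=2828, 30–44=5431, 45+=5943
[period 3]
Births: 5431 × 0.281 = 1526
15–29: 842 × 0.968 = 815
30–44: 2828 × 0.951 = 2689
45+: 5431 × 0.951 + 5943 × 0.291 = 5165 + 1729 = 6894
Population now: 0–14=1526, 15–29=815, 30–44=2689, 45+=6894
[period 4]
Births: 2689 × 0.281 = 756
15–29: 1526 × 0.968 = 1477
30–44: 815 × 0.951 = 775
45+: 2689 × 0.951 + 6894 × 0.291 = 2557 + 2006 = 4563
Population now: 0–14=756, 15–29=1477, 30–44=775, 45+=4563
Total after period 4: 756 + 1477 + 775 + 4563 = 7571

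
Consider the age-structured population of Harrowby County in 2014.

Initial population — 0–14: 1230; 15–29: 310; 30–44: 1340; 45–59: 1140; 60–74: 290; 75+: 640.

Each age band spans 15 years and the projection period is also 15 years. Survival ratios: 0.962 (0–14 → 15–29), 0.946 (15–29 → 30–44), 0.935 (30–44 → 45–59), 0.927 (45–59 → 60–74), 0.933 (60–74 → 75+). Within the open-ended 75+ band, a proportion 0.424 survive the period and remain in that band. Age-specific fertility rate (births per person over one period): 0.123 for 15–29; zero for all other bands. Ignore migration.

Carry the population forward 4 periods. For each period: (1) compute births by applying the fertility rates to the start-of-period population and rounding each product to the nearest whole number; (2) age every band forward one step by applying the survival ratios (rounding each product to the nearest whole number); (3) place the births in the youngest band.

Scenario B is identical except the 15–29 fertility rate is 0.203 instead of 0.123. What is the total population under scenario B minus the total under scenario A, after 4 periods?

Let group 1 be 0–14 through group 6 = 75+.
Period 1.
Births: 310 × 0.123 = 38
Group 2: 1230 × 0.962 = 1183
Group 3: 310 × 0.946 = 293
Group 4: 1340 × 0.935 = 1253
Group 5: 1140 × 0.927 = 1057
Group 6: 290 × 0.933 + 640 × 0.424 = 271 + 271 = 542
Giving 38 / 1183 / 293 / 1253 / 1057 / 542.
Period 2.
Births: 1183 × 0.123 = 146
Group 2: 38 × 0.962 = 37
Group 3: 1183 × 0.946 = 1119
Group 4: 293 × 0.935 = 274
Group 5: 1253 × 0.927 = 1162
Group 6: 1057 × 0.933 + 542 × 0.424 = 986 + 230 = 1216
Giving 146 / 37 / 1119 / 274 / 1162 / 1216.
Period 3.
Births: 37 × 0.123 = 5
Group 2: 146 × 0.962 = 140
Group 3: 37 × 0.946 = 35
Group 4: 1119 × 0.935 = 1046
Group 5: 274 × 0.927 = 254
Group 6: 1162 × 0.933 + 1216 × 0.424 = 1084 + 516 = 1600
Giving 5 / 140 / 35 / 1046 / 254 / 1600.
Period 4.
Births: 140 × 0.123 = 17
Group 2: 5 × 0.962 = 5
Group 3: 140 × 0.946 = 132
Group 4: 35 × 0.935 = 33
Group 5: 1046 × 0.927 = 970
Group 6: 254 × 0.933 + 1600 × 0.424 = 237 + 678 = 915
Giving 17 / 5 / 132 / 33 / 970 / 915.
Scenario A total after 4 periods: 2072
Scenario B projection —
Period 1.
Births: 310 × 0.203 = 63
Group 2: 1230 × 0.962 = 1183
Group 3: 310 × 0.946 = 293
Group 4: 1340 × 0.935 = 1253
Group 5: 1140 × 0.927 = 1057
Group 6: 290 × 0.933 + 640 × 0.424 = 271 + 271 = 542
Giving 63 / 1183 / 293 / 1253 / 1057 / 542.
Period 2.
Births: 1183 × 0.203 = 240
Group 2: 63 × 0.962 = 61
Group 3: 1183 × 0.946 = 1119
Group 4: 293 × 0.935 = 274
Group 5: 1253 × 0.927 = 1162
Group 6: 1057 × 0.933 + 542 × 0.424 = 986 + 230 = 1216
Giving 240 / 61 / 1119 / 274 / 1162 / 1216.
Period 3.
Births: 61 × 0.203 = 12
Group 2: 240 × 0.962 = 231
Group 3: 61 × 0.946 = 58
Group 4: 1119 × 0.935 = 1046
Group 5: 274 × 0.927 = 254
Group 6: 1162 × 0.933 + 1216 × 0.424 = 1084 + 516 = 1600
Giving 12 / 231 / 58 / 1046 / 254 / 1600.
Period 4.
Births: 231 × 0.203 = 47
Group 2: 12 × 0.962 = 12
Group 3: 231 × 0.946 = 219
Group 4: 58 × 0.935 = 54
Group 5: 1046 × 0.927 = 970
Group 6: 254 × 0.933 + 1600 × 0.424 = 237 + 678 = 915
Giving 47 / 12 / 219 / 54 / 970 / 915.
Scenario B total after 4 periods: 2217
Difference B − A = 2217 − 2072 = 145

145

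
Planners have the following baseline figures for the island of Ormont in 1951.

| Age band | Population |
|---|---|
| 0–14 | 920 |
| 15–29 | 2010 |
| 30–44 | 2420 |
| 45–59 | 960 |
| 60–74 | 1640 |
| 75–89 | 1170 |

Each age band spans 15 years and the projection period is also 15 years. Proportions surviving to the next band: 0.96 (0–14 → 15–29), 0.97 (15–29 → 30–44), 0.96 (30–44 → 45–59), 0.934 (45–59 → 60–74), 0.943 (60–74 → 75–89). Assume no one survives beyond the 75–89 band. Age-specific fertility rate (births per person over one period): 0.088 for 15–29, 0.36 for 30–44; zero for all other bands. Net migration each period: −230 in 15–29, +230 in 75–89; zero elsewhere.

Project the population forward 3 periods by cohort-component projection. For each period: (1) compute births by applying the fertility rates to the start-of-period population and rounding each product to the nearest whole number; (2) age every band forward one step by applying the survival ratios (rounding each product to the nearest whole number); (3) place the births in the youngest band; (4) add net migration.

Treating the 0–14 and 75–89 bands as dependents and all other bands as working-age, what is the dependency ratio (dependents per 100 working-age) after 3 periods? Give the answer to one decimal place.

71.3

(Bands numbered youngest = 1 to oldest = 6.)
Period 1:
Births: 2010 * 0.088 = 177, 2420 * 0.36 = 871 → 1048
Band 2: 920 * 0.96 = 883
Band 3: 2010 * 0.97 = 1950
Band 4: 2420 * 0.96 = 2323
Band 5: 960 * 0.934 = 897
Band 6: 1640 * 0.943 = 1547
Net migration: Band 2 − 230 → 653; Band 6 + 230 → 1777
End of period: [1048, 653, 1950, 2323, 897, 1777]
Period 2:
Births: 653 * 0.088 = 57, 1950 * 0.36 = 702 → 759
Band 2: 1048 * 0.96 = 1006
Band 3: 653 * 0.97 = 633
Band 4: 1950 * 0.96 = 1872
Band 5: 2323 * 0.934 = 2170
Band 6: 897 * 0.943 = 846
Net migration: Band 2 − 230 → 776; Band 6 + 230 → 1076
End of period: [759, 776, 633, 1872, 2170, 1076]
Period 3:
Births: 776 * 0.088 = 68, 633 * 0.36 = 228 → 296
Band 2: 759 * 0.96 = 729
Band 3: 776 * 0.97 = 753
Band 4: 633 * 0.96 = 608
Band 5: 1872 * 0.934 = 1748
Band 6: 2170 * 0.943 = 2046
Net migration: Band 2 − 230 → 499; Band 6 + 230 → 2276
End of period: [296, 499, 753, 608, 1748, 2276]
Dependents (band 0–14 + band 75–89) = 296 + 2276 = 2572; working-age = 3608; ratio = 2572/3608 × 100 = 71.3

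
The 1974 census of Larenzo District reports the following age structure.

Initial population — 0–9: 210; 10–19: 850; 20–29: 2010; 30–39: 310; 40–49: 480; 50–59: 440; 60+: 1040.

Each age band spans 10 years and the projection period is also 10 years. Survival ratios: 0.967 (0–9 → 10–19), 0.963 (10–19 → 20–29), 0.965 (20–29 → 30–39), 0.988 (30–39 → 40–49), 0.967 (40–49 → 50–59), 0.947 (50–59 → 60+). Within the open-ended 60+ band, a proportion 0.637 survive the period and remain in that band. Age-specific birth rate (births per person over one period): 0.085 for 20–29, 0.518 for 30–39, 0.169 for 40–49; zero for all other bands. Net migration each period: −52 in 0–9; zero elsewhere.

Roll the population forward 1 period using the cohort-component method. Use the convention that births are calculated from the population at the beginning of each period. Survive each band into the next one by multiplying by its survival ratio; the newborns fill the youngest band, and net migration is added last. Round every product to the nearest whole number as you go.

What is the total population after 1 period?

[period 1]
Births: 2010 × 0.085 = 171, 310 × 0.518 = 161, 480 × 0.169 = 81 ⇒ total 413
10–19: 210 × 0.967 = 203
20–29: 850 × 0.963 = 819
30–39: 2010 × 0.965 = 1940
40–49: 310 × 0.988 = 306
50–59: 480 × 0.967 = 464
60+: 440 × 0.947 + 1040 × 0.637 = 417 + 662 = 1079
Net migration: 0–9 − 52 → 361
Population now: 0–9=361, 10–19=203, 20–29=819, 30–39=1940, 40–49=306, 50–59=464, 60+=1079
Total after period 1: 361 + 203 + 819 + 1940 + 306 + 464 + 1079 = 5172

5172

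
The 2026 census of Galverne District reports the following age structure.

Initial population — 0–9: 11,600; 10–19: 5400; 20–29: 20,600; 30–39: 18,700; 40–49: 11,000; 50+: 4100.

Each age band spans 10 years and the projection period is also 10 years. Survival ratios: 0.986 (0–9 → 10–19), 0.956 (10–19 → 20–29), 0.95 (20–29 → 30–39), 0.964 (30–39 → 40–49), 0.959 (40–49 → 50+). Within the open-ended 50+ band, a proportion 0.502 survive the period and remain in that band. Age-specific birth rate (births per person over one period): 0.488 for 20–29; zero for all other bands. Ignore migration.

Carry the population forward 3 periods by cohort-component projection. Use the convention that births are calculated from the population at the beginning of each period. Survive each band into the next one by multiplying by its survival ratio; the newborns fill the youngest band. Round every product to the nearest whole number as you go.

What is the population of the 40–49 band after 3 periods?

Call the groups 1 to 6, youngest first.
— Period 1 —
Births: 20600 × 0.488 = 10053
Group 2: 11600 × 0.986 = 11438
Group 3: 5400 × 0.956 = 5162
Group 4: 20600 × 0.95 = 19570
Group 5: 18700 × 0.964 = 18027
Group 6: 11000 × 0.959 + 4100 × 0.502 = 10549 + 2058 = 12607
Giving 10053 / 11438 / 5162 / 19570 / 18027 / 12607.
— Period 2 —
Births: 5162 × 0.488 = 2519
Group 2: 10053 × 0.986 = 9912
Group 3: 11438 × 0.956 = 10935
Group 4: 5162 × 0.95 = 4904
Group 5: 19570 × 0.964 = 18865
Group 6: 18027 × 0.959 + 12607 × 0.502 = 17288 + 6329 = 23617
Giving 2519 / 9912 / 10935 / 4904 / 18865 / 23617.
— Period 3 —
Births: 10935 × 0.488 = 5336
Group 2: 2519 × 0.986 = 2484
Group 3: 9912 × 0.956 = 9476
Group 4: 10935 × 0.95 = 10388
Group 5: 4904 × 0.964 = 4727
Group 6: 18865 × 0.959 + 23617 × 0.502 = 18092 + 11856 = 29948
Giving 5336 / 2484 / 9476 / 10388 / 4727 / 29948.

4727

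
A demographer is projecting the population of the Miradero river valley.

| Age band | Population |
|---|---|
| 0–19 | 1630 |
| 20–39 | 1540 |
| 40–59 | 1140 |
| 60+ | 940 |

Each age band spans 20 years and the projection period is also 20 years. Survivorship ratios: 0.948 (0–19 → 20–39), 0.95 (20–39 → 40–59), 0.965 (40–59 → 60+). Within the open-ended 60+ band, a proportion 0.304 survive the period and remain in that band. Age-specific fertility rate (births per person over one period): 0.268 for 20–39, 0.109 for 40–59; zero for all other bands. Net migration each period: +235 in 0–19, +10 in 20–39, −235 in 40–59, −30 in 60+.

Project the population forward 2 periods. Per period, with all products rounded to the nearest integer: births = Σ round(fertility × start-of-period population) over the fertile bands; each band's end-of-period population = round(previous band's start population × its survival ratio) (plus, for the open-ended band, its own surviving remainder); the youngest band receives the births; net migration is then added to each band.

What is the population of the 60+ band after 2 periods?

1567

Period 1.
Births: 1540 * 0.268 = 413 ; 1140 * 0.109 = 124 — total 537
20–39: 1630 * 0.948 = 1545
40–59: 1540 * 0.95 = 1463
60+: 1140 * 0.965 + 940 * 0.304 = 1100 + 286 = 1386
Net migration: 0–19 + 235 → 772; 20–39 + 10 → 1555; 40–59 − 235 → 1228; 60+ − 30 → 1356
Population now: 0–19=772, 20–39=1555, 40–59=1228, 60+=1356
Period 2.
Births: 1555 * 0.268 = 417 ; 1228 * 0.109 = 134 — total 551
20–39: 772 * 0.948 = 732
40–59: 1555 * 0.95 = 1477
60+: 1228 * 0.965 + 1356 * 0.304 = 1185 + 412 = 1597
Net migration: 0–19 + 235 → 786; 20–39 + 10 → 742; 40–59 − 235 → 1242; 60+ − 30 → 1567
Population now: 0–19=786, 20–39=742, 40–59=1242, 60+=1567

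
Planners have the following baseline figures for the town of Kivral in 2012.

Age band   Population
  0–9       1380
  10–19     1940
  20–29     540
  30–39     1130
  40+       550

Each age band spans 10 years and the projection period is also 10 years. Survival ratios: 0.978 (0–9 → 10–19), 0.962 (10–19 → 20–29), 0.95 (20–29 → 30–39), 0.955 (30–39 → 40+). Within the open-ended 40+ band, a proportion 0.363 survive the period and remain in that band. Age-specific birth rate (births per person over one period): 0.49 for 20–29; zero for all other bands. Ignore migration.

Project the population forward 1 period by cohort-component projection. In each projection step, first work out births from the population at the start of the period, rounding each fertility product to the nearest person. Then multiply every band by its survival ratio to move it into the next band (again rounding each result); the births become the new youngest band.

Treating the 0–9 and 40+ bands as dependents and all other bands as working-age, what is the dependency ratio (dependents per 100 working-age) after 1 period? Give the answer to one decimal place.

41.4

Call the bands 1 to 5, youngest first.
[period 1]
Births: 540 × 0.49 = 265
Band 2: 1380 × 0.978 = 1350
Band 3: 1940 × 0.962 = 1866
Band 4: 540 × 0.95 = 513
Band 5: 1130 × 0.955 + 550 × 0.363 = 1079 + 200 = 1279
Population now: 0–9=265, 10–19=1350, 20–29=1866, 30–39=513, 40+=1279
Dependents (band 0–9 + band 40+) = 265 + 1279 = 1544; working-age = 3729; ratio = 1544/3729 × 100 = 41.4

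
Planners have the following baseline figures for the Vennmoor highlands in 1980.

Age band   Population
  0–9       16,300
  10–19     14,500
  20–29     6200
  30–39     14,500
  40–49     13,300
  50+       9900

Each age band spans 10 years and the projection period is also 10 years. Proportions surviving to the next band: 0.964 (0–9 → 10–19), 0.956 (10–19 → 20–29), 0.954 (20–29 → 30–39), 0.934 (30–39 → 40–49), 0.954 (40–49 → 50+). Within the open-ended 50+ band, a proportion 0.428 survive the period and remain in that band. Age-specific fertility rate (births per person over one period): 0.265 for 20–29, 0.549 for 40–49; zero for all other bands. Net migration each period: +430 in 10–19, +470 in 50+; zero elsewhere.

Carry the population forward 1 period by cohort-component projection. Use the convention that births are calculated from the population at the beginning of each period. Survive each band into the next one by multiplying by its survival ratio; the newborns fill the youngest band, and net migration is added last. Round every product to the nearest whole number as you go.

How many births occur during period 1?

(Bands numbered youngest = 1 to oldest = 6.)
Period 1:
Births: 6200 * 0.265 = 1643  |  13300 * 0.549 = 7302 — total 8945
Band 2: 16300 * 0.964 = 15713
Band 3: 14500 * 0.956 = 13862
Band 4: 6200 * 0.954 = 5915
Band 5: 14500 * 0.934 = 13543
Band 6: 13300 * 0.954 + 9900 * 0.428 = 12688 + 4237 = 16925
Net migration: Band 2 + 430 → 16143; Band 6 + 470 → 17395
End of period: [8945, 16143, 13862, 5915, 13543, 17395]

8945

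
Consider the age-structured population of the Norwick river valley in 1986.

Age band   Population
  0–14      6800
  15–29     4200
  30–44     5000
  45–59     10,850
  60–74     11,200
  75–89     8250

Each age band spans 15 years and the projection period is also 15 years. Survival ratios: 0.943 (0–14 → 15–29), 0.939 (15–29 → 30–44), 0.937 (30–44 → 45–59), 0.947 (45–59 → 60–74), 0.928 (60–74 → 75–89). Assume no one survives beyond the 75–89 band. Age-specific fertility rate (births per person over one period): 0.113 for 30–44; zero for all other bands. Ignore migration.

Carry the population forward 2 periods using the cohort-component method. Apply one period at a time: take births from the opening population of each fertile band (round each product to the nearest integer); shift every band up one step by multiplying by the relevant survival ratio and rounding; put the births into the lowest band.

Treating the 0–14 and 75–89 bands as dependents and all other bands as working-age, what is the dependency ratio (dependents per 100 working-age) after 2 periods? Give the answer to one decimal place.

Call the bands 1 to 6, youngest first.
After projecting period 1:
Births: 5000 × 0.113 = 565
Band 2: 6800 × 0.943 = 6412
Band 3: 4200 × 0.939 = 3944
Band 4: 5000 × 0.937 = 4685
Band 5: 10850 × 0.947 = 10275
Band 6: 11200 × 0.928 = 10394
End of period: [565, 6412, 3944, 4685, 10275, 10394]
After projecting period 2:
Births: 3944 × 0.113 = 446
Band 2: 565 × 0.943 = 533
Band 3: 6412 × 0.939 = 6021
Band 4: 3944 × 0.937 = 3696
Band 5: 4685 × 0.947 = 4437
Band 6: 10275 × 0.928 = 9535
End of period: [446, 533, 6021, 3696, 4437, 9535]
Dependents (band 0–14 + band 75–89) = 446 + 9535 = 9981; working-age = 14687; ratio = 9981/14687 × 100 = 68.0

68.0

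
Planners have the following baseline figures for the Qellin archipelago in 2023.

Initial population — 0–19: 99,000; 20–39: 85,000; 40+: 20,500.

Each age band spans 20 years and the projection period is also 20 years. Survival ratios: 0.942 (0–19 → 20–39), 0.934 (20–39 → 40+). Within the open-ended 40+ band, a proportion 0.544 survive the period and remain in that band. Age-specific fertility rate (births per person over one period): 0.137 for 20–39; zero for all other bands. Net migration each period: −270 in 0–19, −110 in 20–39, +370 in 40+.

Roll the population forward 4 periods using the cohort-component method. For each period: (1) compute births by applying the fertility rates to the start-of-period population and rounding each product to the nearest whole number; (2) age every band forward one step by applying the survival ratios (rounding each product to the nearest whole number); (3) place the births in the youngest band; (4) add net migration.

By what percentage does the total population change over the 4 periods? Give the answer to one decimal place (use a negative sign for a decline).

(Bands numbered youngest = 1 to oldest = 3.)
After projecting period 1:
Births: 85000 × 0.137 = 11645
Band 2: 99000 × 0.942 = 93258
Band 3: 85000 × 0.934 + 20500 × 0.544 = 79390 + 11152 = 90542
Net migration: Band 1 − 270 → 11375; Band 2 − 110 → 93148; Band 3 + 370 → 90912
Population now: 0–19=11375, 20–39=93148, 40+=90912
After projecting period 2:
Births: 93148 × 0.137 = 12761
Band 2: 11375 × 0.942 = 10715
Band 3: 93148 × 0.934 + 90912 × 0.544 = 87000 + 49456 = 136456
Net migration: Band 1 − 270 → 12491; Band 2 − 110 → 10605; Band 3 + 370 → 136826
Population now: 0–19=12491, 20–39=10605, 40+=136826
After projecting period 3:
Births: 10605 × 0.137 = 1453
Band 2: 12491 × 0.942 = 11767
Band 3: 10605 × 0.934 + 136826 × 0.544 = 9905 + 74433 = 84338
Net migration: Band 1 − 270 → 1183; Band 2 − 110 → 11657; Band 3 + 370 → 84708
Population now: 0–19=1183, 20–39=11657, 40+=84708
After projecting period 4:
Births: 11657 × 0.137 = 1597
Band 2: 1183 × 0.942 = 1114
Band 3: 11657 × 0.934 + 84708 × 0.544 = 10888 + 46081 = 56969
Net migration: Band 1 − 270 → 1327; Band 2 − 110 → 1004; Band 3 + 370 → 57339
Population now: 0–19=1327, 20–39=1004, 40+=57339
Total: 204500 → 59670; change = -144830; percentage change = -70.8%

-70.8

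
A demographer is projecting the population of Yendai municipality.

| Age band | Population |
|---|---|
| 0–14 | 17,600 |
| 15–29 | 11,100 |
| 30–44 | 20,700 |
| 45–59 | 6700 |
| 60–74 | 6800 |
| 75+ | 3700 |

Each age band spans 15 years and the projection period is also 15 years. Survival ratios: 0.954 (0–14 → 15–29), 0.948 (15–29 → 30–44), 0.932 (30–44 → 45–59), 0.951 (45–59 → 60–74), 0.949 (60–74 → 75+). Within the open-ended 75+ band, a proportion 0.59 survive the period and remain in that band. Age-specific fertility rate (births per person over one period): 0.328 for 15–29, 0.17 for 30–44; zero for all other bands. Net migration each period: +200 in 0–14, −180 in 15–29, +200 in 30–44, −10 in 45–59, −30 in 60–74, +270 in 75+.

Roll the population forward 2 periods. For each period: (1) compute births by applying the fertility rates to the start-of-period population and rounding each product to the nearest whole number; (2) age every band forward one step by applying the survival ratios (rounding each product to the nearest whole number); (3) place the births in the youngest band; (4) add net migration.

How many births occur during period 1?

7160

— Period 1 —
Births: 11100 × 0.328 = 3641  |  20700 × 0.17 = 3519 ⇒ total 7160
15–29: 17600 × 0.954 = 16790
30–44: 11100 × 0.948 = 10523
45–59: 20700 × 0.932 = 19292
60–74: 6700 × 0.951 = 6372
75+: 6800 × 0.949 + 3700 × 0.59 = 6453 + 2183 = 8636
Net migration: 0–14 + 200 → 7360; 15–29 − 180 → 16610; 30–44 + 200 → 10723; 45–59 − 10 → 19282; 60–74 − 30 → 6342; 75+ + 270 → 8906
End of period: [7360, 16610, 10723, 19282, 6342, 8906]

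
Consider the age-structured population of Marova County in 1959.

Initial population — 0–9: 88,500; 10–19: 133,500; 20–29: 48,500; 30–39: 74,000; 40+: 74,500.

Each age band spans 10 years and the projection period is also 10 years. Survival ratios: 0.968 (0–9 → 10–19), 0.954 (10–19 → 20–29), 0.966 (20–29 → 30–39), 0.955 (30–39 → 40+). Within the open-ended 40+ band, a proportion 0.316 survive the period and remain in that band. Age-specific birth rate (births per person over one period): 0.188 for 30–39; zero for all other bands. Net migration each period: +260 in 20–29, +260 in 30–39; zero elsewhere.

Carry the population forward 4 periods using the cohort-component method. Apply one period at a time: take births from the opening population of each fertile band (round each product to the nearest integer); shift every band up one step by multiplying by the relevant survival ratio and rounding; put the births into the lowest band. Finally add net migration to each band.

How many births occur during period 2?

[period 1]
Births: 74000 × 0.188 = 13912
10–19: 88500 × 0.968 = 85668
20–29: 133500 × 0.954 = 127359
30–39: 48500 × 0.966 = 46851
40+: 74000 × 0.955 + 74500 × 0.316 = 70670 + 23542 = 94212
Net migration: 20–29 + 260 → 127619; 30–39 + 260 → 47111
Population now: 0–9=13912, 10–19=85668, 20–29=127619, 30–39=47111, 40+=94212
[period 2]
Births: 47111 × 0.188 = 8857
10–19: 13912 × 0.968 = 13467
20–29: 85668 × 0.954 = 81727
30–39: 127619 × 0.966 = 123280
40+: 47111 × 0.955 + 94212 × 0.316 = 44991 + 29771 = 74762
Net migration: 20–29 + 260 → 81987; 30–39 + 260 → 123540
Population now: 0–9=8857, 10–19=13467, 20–29=81987, 30–39=123540, 40+=74762

8857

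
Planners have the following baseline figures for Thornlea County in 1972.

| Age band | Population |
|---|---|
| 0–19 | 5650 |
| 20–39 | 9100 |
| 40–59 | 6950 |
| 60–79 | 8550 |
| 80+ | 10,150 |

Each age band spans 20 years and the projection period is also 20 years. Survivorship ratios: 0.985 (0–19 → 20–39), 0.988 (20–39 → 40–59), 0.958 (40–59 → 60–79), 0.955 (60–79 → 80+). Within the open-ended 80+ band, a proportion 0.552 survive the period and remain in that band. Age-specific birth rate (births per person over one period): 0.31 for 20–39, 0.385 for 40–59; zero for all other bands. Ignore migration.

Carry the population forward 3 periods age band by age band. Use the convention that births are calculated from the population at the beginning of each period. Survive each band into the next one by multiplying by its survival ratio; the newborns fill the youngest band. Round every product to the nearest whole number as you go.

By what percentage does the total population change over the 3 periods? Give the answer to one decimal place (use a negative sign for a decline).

Period 1:
Births: 9100 × 0.31 = 2821 ; 6950 × 0.385 = 2676 ⇒ total 5497
20–39: 5650 × 0.985 = 5565
40–59: 9100 × 0.988 = 8991
60–79: 6950 × 0.958 = 6658
80+: 8550 × 0.955 + 10150 × 0.552 = 8165 + 5603 = 13768
→ [5497, 5565, 8991, 6658, 13768]
Period 2:
Births: 5565 × 0.31 = 1725 ; 8991 × 0.385 = 3462 ⇒ total 5187
20–39: 5497 × 0.985 = 5415
40–59: 5565 × 0.988 = 5498
60–79: 8991 × 0.958 = 8613
80+: 6658 × 0.955 + 13768 × 0.552 = 6358 + 7600 = 13958
→ [5187, 5415, 5498, 8613, 13958]
Period 3:
Births: 5415 × 0.31 = 1679 ; 5498 × 0.385 = 2117 ⇒ total 3796
20–39: 5187 × 0.985 = 5109
40–59: 5415 × 0.988 = 5350
60–79: 5498 × 0.958 = 5267
80+: 8613 × 0.955 + 13958 × 0.552 = 8225 + 7705 = 15930
→ [3796, 5109, 5350, 5267, 15930]
Total: 40400 → 35452; change = -4948; percentage change = -12.2%

-12.2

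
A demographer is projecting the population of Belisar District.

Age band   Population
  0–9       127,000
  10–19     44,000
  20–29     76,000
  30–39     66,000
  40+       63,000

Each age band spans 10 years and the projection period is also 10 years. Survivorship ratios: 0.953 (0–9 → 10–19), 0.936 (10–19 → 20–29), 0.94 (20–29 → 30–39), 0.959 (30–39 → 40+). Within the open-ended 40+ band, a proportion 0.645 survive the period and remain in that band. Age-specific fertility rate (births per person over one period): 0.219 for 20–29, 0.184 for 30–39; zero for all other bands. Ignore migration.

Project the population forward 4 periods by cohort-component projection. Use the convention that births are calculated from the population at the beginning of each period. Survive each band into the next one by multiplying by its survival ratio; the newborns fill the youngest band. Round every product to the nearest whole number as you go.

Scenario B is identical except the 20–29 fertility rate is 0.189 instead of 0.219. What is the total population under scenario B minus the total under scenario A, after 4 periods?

After projecting period 1:
Births: 76000 * 0.219 = 16644  |  66000 * 0.184 = 12144 → 28788
10–19: 127000 * 0.953 = 121031
20–29: 44000 * 0.936 = 41184
30–39: 76000 * 0.94 = 71440
40+: 66000 * 0.959 + 63000 * 0.645 = 63294 + 40635 = 103929
Giving 28788 / 121031 / 41184 / 71440 / 103929.
After projecting period 2:
Births: 41184 * 0.219 = 9019  |  71440 * 0.184 = 13145 → 22164
10–19: 28788 * 0.953 = 27435
20–29: 121031 * 0.936 = 113285
30–39: 41184 * 0.94 = 38713
40+: 71440 * 0.959 + 103929 * 0.645 = 68511 + 67034 = 135545
Giving 22164 / 27435 / 113285 / 38713 / 135545.
After projecting period 3:
Births: 113285 * 0.219 = 24809  |  38713 * 0.184 = 7123 → 31932
10–19: 22164 * 0.953 = 21122
20–29: 27435 * 0.936 = 25679
30–39: 113285 * 0.94 = 106488
40+: 38713 * 0.959 + 135545 * 0.645 = 37126 + 87427 = 124553
Giving 31932 / 21122 / 25679 / 106488 / 124553.
After projecting period 4:
Births: 25679 * 0.219 = 5624  |  106488 * 0.184 = 19594 → 25218
10–19: 31932 * 0.953 = 30431
20–29: 21122 * 0.936 = 19770
30–39: 25679 * 0.94 = 24138
40+: 106488 * 0.959 + 124553 * 0.645 = 102122 + 80337 = 182459
Giving 25218 / 30431 / 19770 / 24138 / 182459.
Scenario A total after 4 periods: 282016
Scenario B projection —
After projecting period 1:
Births: 76000 * 0.189 = 14364  |  66000 * 0.184 = 12144 → 26508
10–19: 127000 * 0.953 = 121031
20–29: 44000 * 0.936 = 41184
30–39: 76000 * 0.94 = 71440
40+: 66000 * 0.959 + 63000 * 0.645 = 63294 + 40635 = 103929
Giving 26508 / 121031 / 41184 / 71440 / 103929.
After projecting period 2:
Births: 41184 * 0.189 = 7784  |  71440 * 0.184 = 13145 → 20929
10–19: 26508 * 0.953 = 25262
20–29: 121031 * 0.936 = 113285
30–39: 41184 * 0.94 = 38713
40+: 71440 * 0.959 + 103929 * 0.645 = 68511 + 67034 = 135545
Giving 20929 / 25262 / 113285 / 38713 / 135545.
After projecting period 3:
Births: 113285 * 0.189 = 21411  |  38713 * 0.184 = 7123 → 28534
10–19: 20929 * 0.953 = 19945
20–29: 25262 * 0.936 = 23645
30–39: 113285 * 0.94 = 106488
40+: 38713 * 0.959 + 135545 * 0.645 = 37126 + 87427 = 124553
Giving 28534 / 19945 / 23645 / 106488 / 124553.
After projecting period 4:
Births: 23645 * 0.189 = 4469  |  106488 * 0.184 = 19594 → 24063
10–19: 28534 * 0.953 = 27193
20–29: 19945 * 0.936 = 18669
30–39: 23645 * 0.94 = 22226
40+: 106488 * 0.959 + 124553 * 0.645 = 102122 + 80337 = 182459
Giving 24063 / 27193 / 18669 / 22226 / 182459.
Scenario B total after 4 periods: 274610
Difference B − A = 274610 − 282016 = -7406

-7406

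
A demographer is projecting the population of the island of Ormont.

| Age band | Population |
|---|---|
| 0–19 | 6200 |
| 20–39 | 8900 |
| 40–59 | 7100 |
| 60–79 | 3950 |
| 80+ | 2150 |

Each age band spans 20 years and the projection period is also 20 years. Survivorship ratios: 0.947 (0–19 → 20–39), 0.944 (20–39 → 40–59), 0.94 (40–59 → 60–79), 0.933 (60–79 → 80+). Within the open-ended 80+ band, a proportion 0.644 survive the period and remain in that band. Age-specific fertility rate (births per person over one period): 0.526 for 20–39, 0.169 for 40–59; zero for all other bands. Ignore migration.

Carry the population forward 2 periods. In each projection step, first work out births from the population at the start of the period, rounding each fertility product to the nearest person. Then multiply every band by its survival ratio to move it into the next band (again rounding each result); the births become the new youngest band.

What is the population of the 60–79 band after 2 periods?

7898

Call the groups 1 to 5, youngest first.
Period 1:
Births: 8900 × 0.526 = 4681  |  7100 × 0.169 = 1200 → 5881
Group 2: 6200 × 0.947 = 5871
Group 3: 8900 × 0.944 = 8402
Group 4: 7100 × 0.94 = 6674
Group 5: 3950 × 0.933 + 2150 × 0.644 = 3685 + 1385 = 5070
→ [5881, 5871, 8402, 6674, 5070]
Period 2:
Births: 5871 × 0.526 = 3088  |  8402 × 0.169 = 1420 → 4508
Group 2: 5881 × 0.947 = 5569
Group 3: 5871 × 0.944 = 5542
Group 4: 8402 × 0.94 = 7898
Group 5: 6674 × 0.933 + 5070 × 0.644 = 6227 + 3265 = 9492
→ [4508, 5569, 5542, 7898, 9492]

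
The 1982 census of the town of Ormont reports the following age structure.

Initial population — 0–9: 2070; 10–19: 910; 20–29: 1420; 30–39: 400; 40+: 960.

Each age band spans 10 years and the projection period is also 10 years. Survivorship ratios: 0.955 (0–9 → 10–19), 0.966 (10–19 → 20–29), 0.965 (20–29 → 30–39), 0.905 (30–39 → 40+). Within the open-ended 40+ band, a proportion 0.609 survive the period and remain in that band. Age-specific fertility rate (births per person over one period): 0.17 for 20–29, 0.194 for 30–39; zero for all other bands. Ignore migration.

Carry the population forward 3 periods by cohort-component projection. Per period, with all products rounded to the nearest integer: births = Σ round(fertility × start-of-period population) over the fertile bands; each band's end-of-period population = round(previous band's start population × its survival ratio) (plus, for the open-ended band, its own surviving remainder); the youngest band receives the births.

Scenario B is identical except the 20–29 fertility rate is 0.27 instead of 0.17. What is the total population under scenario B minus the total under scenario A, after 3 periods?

405

[period 1]
Births: 1420 × 0.17 = 241 ; 400 × 0.194 = 78 → 319
10–19: 2070 × 0.955 = 1977
20–29: 910 × 0.966 = 879
30–39: 1420 × 0.965 = 1370
40+: 400 × 0.905 + 960 × 0.609 = 362 + 585 = 947
Giving 319 / 1977 / 879 / 1370 / 947.
[period 2]
Births: 879 × 0.17 = 149 ; 1370 × 0.194 = 266 → 415
10–19: 319 × 0.955 = 305
20–29: 1977 × 0.966 = 1910
30–39: 879 × 0.965 = 848
40+: 1370 × 0.905 + 947 × 0.609 = 1240 + 577 = 1817
Giving 415 / 305 / 1910 / 848 / 1817.
[period 3]
Births: 1910 × 0.17 = 325 ; 848 × 0.194 = 165 → 490
10–19: 415 × 0.955 = 396
20–29: 305 × 0.966 = 295
30–39: 1910 × 0.965 = 1843
40+: 848 × 0.905 + 1817 × 0.609 = 767 + 1107 = 1874
Giving 490 / 396 / 295 / 1843 / 1874.
Scenario A total after 3 periods: 4898
Scenario B projection —
[period 1]
Births: 1420 × 0.27 = 383 ; 400 × 0.194 = 78 → 461
10–19: 2070 × 0.955 = 1977
20–29: 910 × 0.966 = 879
30–39: 1420 × 0.965 = 1370
40+: 400 × 0.905 + 960 × 0.609 = 362 + 585 = 947
Giving 461 / 1977 / 879 / 1370 / 947.
[period 2]
Births: 879 × 0.27 = 237 ; 1370 × 0.194 = 266 → 503
10–19: 461 × 0.955 = 440
20–29: 1977 × 0.966 = 1910
30–39: 879 × 0.965 = 848
40+: 1370 × 0.905 + 947 × 0.609 = 1240 + 577 = 1817
Giving 503 / 440 / 1910 / 848 / 1817.
[period 3]
Births: 1910 × 0.27 = 516 ; 848 × 0.194 = 165 → 681
10–19: 503 × 0.955 = 480
20–29: 440 × 0.966 = 425
30–39: 1910 × 0.965 = 1843
40+: 848 × 0.905 + 1817 × 0.609 = 767 + 1107 = 1874
Giving 681 / 480 / 425 / 1843 / 1874.
Scenario B total after 3 periods: 5303
Difference B − A = 5303 − 4898 = 405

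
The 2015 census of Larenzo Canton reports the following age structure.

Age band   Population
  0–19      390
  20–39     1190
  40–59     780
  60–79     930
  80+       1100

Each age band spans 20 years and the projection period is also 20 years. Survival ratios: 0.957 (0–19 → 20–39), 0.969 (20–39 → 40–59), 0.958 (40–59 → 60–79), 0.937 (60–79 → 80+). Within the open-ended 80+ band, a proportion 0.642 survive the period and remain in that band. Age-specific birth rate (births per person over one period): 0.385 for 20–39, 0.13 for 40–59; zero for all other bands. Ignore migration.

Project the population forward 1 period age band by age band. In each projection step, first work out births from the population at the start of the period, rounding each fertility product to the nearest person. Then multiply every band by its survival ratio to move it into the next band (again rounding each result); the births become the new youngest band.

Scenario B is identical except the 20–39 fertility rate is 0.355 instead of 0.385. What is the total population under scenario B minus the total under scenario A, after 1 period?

-36

[period 1]
Births: 1190 * 0.385 = 458  |  780 * 0.13 = 101 ⇒ total 559
20–39: 390 * 0.957 = 373
40–59: 1190 * 0.969 = 1153
60–79: 780 * 0.958 = 747
80+: 930 * 0.937 + 1100 * 0.642 = 871 + 706 = 1577
Population now: 0–19=559, 20–39=373, 40–59=1153, 60–79=747, 80+=1577
Scenario A total after 1 period: 4409
Scenario B projection —
[period 1]
Births: 1190 * 0.355 = 422  |  780 * 0.13 = 101 ⇒ total 523
20–39: 390 * 0.957 = 373
40–59: 1190 * 0.969 = 1153
60–79: 780 * 0.958 = 747
80+: 930 * 0.937 + 1100 * 0.642 = 871 + 706 = 1577
Population now: 0–19=523, 20–39=373, 40–59=1153, 60–79=747, 80+=1577
Scenario B total after 1 period: 4373
Difference B − A = 4373 − 4409 = -36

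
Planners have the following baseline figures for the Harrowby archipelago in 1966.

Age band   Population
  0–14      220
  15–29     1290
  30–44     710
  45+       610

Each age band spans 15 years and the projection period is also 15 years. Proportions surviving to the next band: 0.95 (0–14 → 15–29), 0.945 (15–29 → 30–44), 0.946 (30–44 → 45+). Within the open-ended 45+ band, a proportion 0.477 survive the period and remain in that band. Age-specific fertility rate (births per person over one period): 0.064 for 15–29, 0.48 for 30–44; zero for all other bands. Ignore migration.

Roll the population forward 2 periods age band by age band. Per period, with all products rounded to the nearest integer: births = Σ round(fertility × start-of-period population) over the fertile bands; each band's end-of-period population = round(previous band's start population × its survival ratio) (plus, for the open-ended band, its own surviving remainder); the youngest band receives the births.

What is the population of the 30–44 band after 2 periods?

Period 1:
Births: 1290 × 0.064 = 83  |  710 × 0.48 = 341 ⇒ total 424
15–29: 220 × 0.95 = 209
30–44: 1290 × 0.945 = 1219
45+: 710 × 0.946 + 610 × 0.477 = 672 + 291 = 963
Giving 424 / 209 / 1219 / 963.
Period 2:
Births: 209 × 0.064 = 13  |  1219 × 0.48 = 585 ⇒ total 598
15–29: 424 × 0.95 = 403
30–44: 209 × 0.945 = 198
45+: 1219 × 0.946 + 963 × 0.477 = 1153 + 459 = 1612
Giving 598 / 403 / 198 / 1612.

198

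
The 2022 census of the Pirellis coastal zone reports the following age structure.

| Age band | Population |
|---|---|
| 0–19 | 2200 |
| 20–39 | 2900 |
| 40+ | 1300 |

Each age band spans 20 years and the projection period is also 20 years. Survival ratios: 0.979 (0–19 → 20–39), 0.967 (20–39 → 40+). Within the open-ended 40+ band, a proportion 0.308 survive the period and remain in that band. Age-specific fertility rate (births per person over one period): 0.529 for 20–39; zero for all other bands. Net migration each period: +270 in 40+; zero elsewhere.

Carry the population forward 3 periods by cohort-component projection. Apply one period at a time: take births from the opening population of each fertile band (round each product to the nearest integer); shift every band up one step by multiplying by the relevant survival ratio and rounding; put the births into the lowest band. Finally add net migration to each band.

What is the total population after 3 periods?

4686

Let group 1 be 0–19 through group 3 = 40+.
— Period 1 —
Births: 2900 * 0.529 = 1534
Group 2: 2200 * 0.979 = 2154
Group 3: 2900 * 0.967 + 1300 * 0.308 = 2804 + 400 = 3204
Net migration: Group 3 + 270 → 3474
Giving 1534 / 2154 / 3474.
— Period 2 —
Births: 2154 * 0.529 = 1139
Group 2: 1534 * 0.979 = 1502
Group 3: 2154 * 0.967 + 3474 * 0.308 = 2083 + 1070 = 3153
Net migration: Group 3 + 270 → 3423
Giving 1139 / 1502 / 3423.
— Period 3 —
Births: 1502 * 0.529 = 795
Group 2: 1139 * 0.979 = 1115
Group 3: 1502 * 0.967 + 3423 * 0.308 = 1452 + 1054 = 2506
Net migration: Group 3 + 270 → 2776
Giving 795 / 1115 / 2776.
Total after period 3: 795 + 1115 + 2776 = 4686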